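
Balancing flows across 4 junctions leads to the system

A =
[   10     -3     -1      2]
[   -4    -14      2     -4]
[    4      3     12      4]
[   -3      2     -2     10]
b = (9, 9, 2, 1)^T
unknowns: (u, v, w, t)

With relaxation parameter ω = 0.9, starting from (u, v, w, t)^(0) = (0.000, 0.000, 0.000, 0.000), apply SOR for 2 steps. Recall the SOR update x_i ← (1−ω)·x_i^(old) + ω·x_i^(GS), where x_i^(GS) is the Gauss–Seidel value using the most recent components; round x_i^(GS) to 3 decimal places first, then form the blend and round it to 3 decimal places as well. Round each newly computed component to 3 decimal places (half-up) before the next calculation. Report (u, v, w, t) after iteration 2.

Iteration 1:
  u: GS value = (9 - (-3)·0.000 - (-1)·0.000 - (2)·0.000) / (10) = 0.900;  u ← (1−ω)·0.000 + ω·0.900 = 0.810
  v: GS value = (9 - (-4)·0.810 - (2)·0.000 - (-4)·0.000) / (-14) = -0.874;  v ← (1−ω)·0.000 + ω·-0.874 = -0.787
  w: GS value = (2 - (4)·0.810 - (3)·-0.787 - (4)·0.000) / (12) = 0.093;  w ← (1−ω)·0.000 + ω·0.093 = 0.084
  t: GS value = (1 - (-3)·0.810 - (2)·-0.787 - (-2)·0.084) / (10) = 0.517;  t ← (1−ω)·0.000 + ω·0.517 = 0.465
Iteration 2:
  u: GS value = (9 - (-3)·-0.787 - (-1)·0.084 - (2)·0.465) / (10) = 0.579;  u ← (1−ω)·0.810 + ω·0.579 = 0.602
  v: GS value = (9 - (-4)·0.602 - (2)·0.084 - (-4)·0.465) / (-14) = -0.936;  v ← (1−ω)·-0.787 + ω·-0.936 = -0.921
  w: GS value = (2 - (4)·0.602 - (3)·-0.921 - (4)·0.465) / (12) = 0.041;  w ← (1−ω)·0.084 + ω·0.041 = 0.045
  t: GS value = (1 - (-3)·0.602 - (2)·-0.921 - (-2)·0.045) / (10) = 0.474;  t ← (1−ω)·0.465 + ω·0.474 = 0.473

(0.602, -0.921, 0.045, 0.473)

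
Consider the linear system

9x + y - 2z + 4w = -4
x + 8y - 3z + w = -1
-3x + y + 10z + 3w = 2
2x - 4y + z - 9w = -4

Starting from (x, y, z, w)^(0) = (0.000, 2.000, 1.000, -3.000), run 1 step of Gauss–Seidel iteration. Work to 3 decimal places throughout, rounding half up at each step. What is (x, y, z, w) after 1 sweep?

(0.889, 0.514, 1.315, 0.560)

Iteration 1:
  x = (-4 - (1)·2.000 - (-2)·1.000 - (4)·-3.000) / (9) = 0.889
  y = (-1 - (1)·0.889 - (-3)·1.000 - (1)·-3.000) / (8) = 0.514
  z = (2 - (-3)·0.889 - (1)·0.514 - (3)·-3.000) / (10) = 1.315
  w = (-4 - (2)·0.889 - (-4)·0.514 - (1)·1.315) / (-9) = 0.560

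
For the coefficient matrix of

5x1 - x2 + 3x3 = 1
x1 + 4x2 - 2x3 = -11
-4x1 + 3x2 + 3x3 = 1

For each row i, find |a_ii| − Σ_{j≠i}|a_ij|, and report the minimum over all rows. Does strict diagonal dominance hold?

-4

row 1: |5| − (1+3) = 1
row 2: |4| − (1+2) = 1
row 3: |3| − (4+3) = -4
minimum over rows = -4 → not strictly diagonally dominant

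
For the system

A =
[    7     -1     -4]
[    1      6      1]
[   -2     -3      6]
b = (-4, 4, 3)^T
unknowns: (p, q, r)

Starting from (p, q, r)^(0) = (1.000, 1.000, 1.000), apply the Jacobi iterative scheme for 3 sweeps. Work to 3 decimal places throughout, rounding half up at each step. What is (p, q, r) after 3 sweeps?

(-0.103, 0.508, 0.790)

Iteration 1:
  p = (-4 - (-1)·1.000 - (-4)·1.000) / (7) = 0.143
  q = (4 - (1)·1.000 - (1)·1.000) / (6) = 0.333
  r = (3 - (-2)·1.000 - (-3)·1.000) / (6) = 1.333
Iteration 2:
  p = (-4 - (-1)·0.333 - (-4)·1.333) / (7) = 0.238
  q = (4 - (1)·0.143 - (1)·1.333) / (6) = 0.421
  r = (3 - (-2)·0.143 - (-3)·0.333) / (6) = 0.714
Iteration 3:
  p = (-4 - (-1)·0.421 - (-4)·0.714) / (7) = -0.103
  q = (4 - (1)·0.238 - (1)·0.714) / (6) = 0.508
  r = (3 - (-2)·0.238 - (-3)·0.421) / (6) = 0.790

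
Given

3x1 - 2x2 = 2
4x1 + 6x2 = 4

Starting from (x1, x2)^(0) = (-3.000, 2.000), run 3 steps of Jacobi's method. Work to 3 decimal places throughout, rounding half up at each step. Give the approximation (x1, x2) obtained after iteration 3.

(0.222, -0.963)

Iteration 1:
  x1 = (2 - (-2)·2.000) / (3) = 2.000
  x2 = (4 - (4)·-3.000) / (6) = 2.667
Iteration 2:
  x1 = (2 - (-2)·2.667) / (3) = 2.445
  x2 = (4 - (4)·2.000) / (6) = -0.667
Iteration 3:
  x1 = (2 - (-2)·-0.667) / (3) = 0.222
  x2 = (4 - (4)·2.445) / (6) = -0.963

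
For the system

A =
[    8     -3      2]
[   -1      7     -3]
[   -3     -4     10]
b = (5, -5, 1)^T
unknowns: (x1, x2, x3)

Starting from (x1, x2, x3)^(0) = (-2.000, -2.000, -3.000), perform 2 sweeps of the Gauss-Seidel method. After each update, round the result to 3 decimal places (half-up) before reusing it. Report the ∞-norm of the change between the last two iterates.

0.996

Iteration 1:
  x1 = (5 - (-3)·-2.000 - (2)·-3.000) / (8) = 0.625
  x2 = (-5 - (-1)·0.625 - (-3)·-3.000) / (7) = -1.911
  x3 = (1 - (-3)·0.625 - (-4)·-1.911) / (10) = -0.477
Iteration 2:
  x1 = (5 - (-3)·-1.911 - (2)·-0.477) / (8) = 0.028
  x2 = (-5 - (-1)·0.028 - (-3)·-0.477) / (7) = -0.915
  x3 = (1 - (-3)·0.028 - (-4)·-0.915) / (10) = -0.258
Change: (-0.597, 0.996, 0.219) → max |·| = 0.996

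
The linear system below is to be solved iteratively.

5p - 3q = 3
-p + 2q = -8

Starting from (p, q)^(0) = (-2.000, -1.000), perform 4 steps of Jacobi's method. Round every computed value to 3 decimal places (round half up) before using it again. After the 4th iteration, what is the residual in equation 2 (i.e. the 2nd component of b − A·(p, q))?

Iteration 1:
  p = (3 - (-3)·-1.000) / (5) = 0.000
  q = (-8 - (-1)·-2.000) / (2) = -5.000
Iteration 2:
  p = (3 - (-3)·-5.000) / (5) = -2.400
  q = (-8 - (-1)·0.000) / (2) = -4.000
Iteration 3:
  p = (3 - (-3)·-4.000) / (5) = -1.800
  q = (-8 - (-1)·-2.400) / (2) = -5.200
Iteration 4:
  p = (3 - (-3)·-5.200) / (5) = -2.520
  q = (-8 - (-1)·-1.800) / (2) = -4.900
Residual b − A·x = (0.900, -0.720)

-0.720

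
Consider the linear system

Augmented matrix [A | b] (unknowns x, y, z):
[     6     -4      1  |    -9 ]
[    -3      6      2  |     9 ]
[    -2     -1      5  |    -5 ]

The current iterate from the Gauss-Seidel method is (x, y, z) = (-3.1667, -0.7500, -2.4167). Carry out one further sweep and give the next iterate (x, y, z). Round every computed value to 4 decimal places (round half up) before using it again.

(-1.5972, 1.5070, -1.3375)

One sweep:
  x = (-9 - (-4)·-0.7500 - (1)·-2.4167) / (6) = -1.5972
  y = (9 - (-3)·-1.5972 - (2)·-2.4167) / (6) = 1.5070
  z = (-5 - (-2)·-1.5972 - (-1)·1.5070) / (5) = -1.3375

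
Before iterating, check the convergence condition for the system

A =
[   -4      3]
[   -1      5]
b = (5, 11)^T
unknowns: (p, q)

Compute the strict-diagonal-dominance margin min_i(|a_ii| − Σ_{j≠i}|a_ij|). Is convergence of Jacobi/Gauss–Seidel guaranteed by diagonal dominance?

row 1: |-4| − (3) = 1
row 2: |5| − (1) = 4
minimum over rows = 1 → strictly diagonally dominant (convergence guaranteed)

1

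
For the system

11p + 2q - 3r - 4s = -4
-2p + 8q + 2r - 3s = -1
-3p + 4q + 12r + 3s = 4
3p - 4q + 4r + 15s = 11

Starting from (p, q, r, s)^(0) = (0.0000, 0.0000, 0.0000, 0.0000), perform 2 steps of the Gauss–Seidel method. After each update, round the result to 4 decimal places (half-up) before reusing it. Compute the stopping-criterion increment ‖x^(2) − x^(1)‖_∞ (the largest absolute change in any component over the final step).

Iteration 1:
  p = (-4 - (2)·0.0000 - (-3)·0.0000 - (-4)·0.0000) / (11) = -0.3636
  q = (-1 - (-2)·-0.3636 - (2)·0.0000 - (-3)·0.0000) / (8) = -0.2159
  r = (4 - (-3)·-0.3636 - (4)·-0.2159 - (3)·0.0000) / (12) = 0.3144
  s = (11 - (3)·-0.3636 - (-4)·-0.2159 - (4)·0.3144) / (15) = 0.6646
Iteration 2:
  p = (-4 - (2)·-0.2159 - (-3)·0.3144 - (-4)·0.6646) / (11) = 0.0030
  q = (-1 - (-2)·0.0030 - (2)·0.3144 - (-3)·0.6646) / (8) = 0.0464
  r = (4 - (-3)·0.0030 - (4)·0.0464 - (3)·0.6646) / (12) = 0.1525
  s = (11 - (3)·0.0030 - (-4)·0.0464 - (4)·0.1525) / (15) = 0.7044
Change: (0.3666, 0.2623, -0.1619, 0.0398) → max |·| = 0.3666

0.3666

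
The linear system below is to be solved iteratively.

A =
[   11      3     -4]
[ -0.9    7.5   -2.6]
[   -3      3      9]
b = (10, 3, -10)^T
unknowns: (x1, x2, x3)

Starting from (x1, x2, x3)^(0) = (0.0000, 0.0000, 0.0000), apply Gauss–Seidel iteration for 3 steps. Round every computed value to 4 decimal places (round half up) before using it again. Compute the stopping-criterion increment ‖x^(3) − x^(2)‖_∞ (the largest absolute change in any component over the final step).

0.0970

Iteration 1:
  x1 = (10 - (3)·0.0000 - (-4)·0.0000) / (11) = 0.9091
  x2 = (3 - (-0.9)·0.9091 - (-2.6)·0.0000) / (7.5) = 0.5091
  x3 = (-10 - (-3)·0.9091 - (3)·0.5091) / (9) = -0.9778
Iteration 2:
  x1 = (10 - (3)·0.5091 - (-4)·-0.9778) / (11) = 0.4147
  x2 = (3 - (-0.9)·0.4147 - (-2.6)·-0.9778) / (7.5) = 0.1108
  x3 = (-10 - (-3)·0.4147 - (3)·0.1108) / (9) = -1.0098
Iteration 3:
  x1 = (10 - (3)·0.1108 - (-4)·-1.0098) / (11) = 0.5117
  x2 = (3 - (-0.9)·0.5117 - (-2.6)·-1.0098) / (7.5) = 0.1113
  x3 = (-10 - (-3)·0.5117 - (3)·0.1113) / (9) = -0.9776
Change: (0.0970, 0.0005, 0.0322) → max |·| = 0.0970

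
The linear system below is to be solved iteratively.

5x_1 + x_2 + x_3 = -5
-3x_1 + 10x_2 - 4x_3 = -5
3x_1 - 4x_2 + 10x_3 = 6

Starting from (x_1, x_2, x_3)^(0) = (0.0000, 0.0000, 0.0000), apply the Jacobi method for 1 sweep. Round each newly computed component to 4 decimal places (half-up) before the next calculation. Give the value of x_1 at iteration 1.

-1.0000

Iteration 1:
  x_1 = (-5 - (1)·0.0000 - (1)·0.0000) / (5) = -1.0000
  x_2 = (-5 - (-3)·0.0000 - (-4)·0.0000) / (10) = -0.5000
  x_3 = (6 - (3)·0.0000 - (-4)·0.0000) / (10) = 0.6000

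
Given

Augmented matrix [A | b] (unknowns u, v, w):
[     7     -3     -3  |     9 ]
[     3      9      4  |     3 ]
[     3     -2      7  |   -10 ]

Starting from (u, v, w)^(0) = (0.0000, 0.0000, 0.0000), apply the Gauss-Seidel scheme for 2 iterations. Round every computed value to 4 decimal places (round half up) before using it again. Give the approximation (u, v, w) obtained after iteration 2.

Iteration 1:
  u = (9 - (-3)·0.0000 - (-3)·0.0000) / (7) = 1.2857
  v = (3 - (3)·1.2857 - (4)·0.0000) / (9) = -0.0952
  w = (-10 - (3)·1.2857 - (-2)·-0.0952) / (7) = -2.0068
Iteration 2:
  u = (9 - (-3)·-0.0952 - (-3)·-2.0068) / (7) = 0.3849
  v = (3 - (3)·0.3849 - (4)·-2.0068) / (9) = 1.0969
  w = (-10 - (3)·0.3849 - (-2)·1.0969) / (7) = -1.2801

(0.3849, 1.0969, -1.2801)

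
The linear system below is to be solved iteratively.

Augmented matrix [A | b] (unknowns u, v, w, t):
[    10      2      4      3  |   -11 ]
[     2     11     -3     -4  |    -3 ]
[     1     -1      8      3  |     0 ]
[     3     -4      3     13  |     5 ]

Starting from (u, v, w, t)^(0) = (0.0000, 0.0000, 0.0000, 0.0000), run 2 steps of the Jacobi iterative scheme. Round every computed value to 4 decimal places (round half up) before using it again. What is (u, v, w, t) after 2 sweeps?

Iteration 1:
  u = (-11 - (2)·0.0000 - (4)·0.0000 - (3)·0.0000) / (10) = -1.1000
  v = (-3 - (2)·0.0000 - (-3)·0.0000 - (-4)·0.0000) / (11) = -0.2727
  w = (0 - (1)·0.0000 - (-1)·0.0000 - (3)·0.0000) / (8) = 0.0000
  t = (5 - (3)·0.0000 - (-4)·0.0000 - (3)·0.0000) / (13) = 0.3846
Iteration 2:
  u = (-11 - (2)·-0.2727 - (4)·0.0000 - (3)·0.3846) / (10) = -1.1608
  v = (-3 - (2)·-1.1000 - (-3)·0.0000 - (-4)·0.3846) / (11) = 0.0671
  w = (0 - (1)·-1.1000 - (-1)·-0.2727 - (3)·0.3846) / (8) = -0.0408
  t = (5 - (3)·-1.1000 - (-4)·-0.2727 - (3)·0.0000) / (13) = 0.5546

(-1.1608, 0.0671, -0.0408, 0.5546)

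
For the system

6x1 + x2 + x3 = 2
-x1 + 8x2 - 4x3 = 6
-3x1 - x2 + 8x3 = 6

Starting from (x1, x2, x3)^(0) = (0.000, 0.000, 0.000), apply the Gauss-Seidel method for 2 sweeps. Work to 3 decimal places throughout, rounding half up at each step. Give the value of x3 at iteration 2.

0.920

Iteration 1:
  x1 = (2 - (1)·0.000 - (1)·0.000) / (6) = 0.333
  x2 = (6 - (-1)·0.333 - (-4)·0.000) / (8) = 0.792
  x3 = (6 - (-3)·0.333 - (-1)·0.792) / (8) = 0.974
Iteration 2:
  x1 = (2 - (1)·0.792 - (1)·0.974) / (6) = 0.039
  x2 = (6 - (-1)·0.039 - (-4)·0.974) / (8) = 1.242
  x3 = (6 - (-3)·0.039 - (-1)·1.242) / (8) = 0.920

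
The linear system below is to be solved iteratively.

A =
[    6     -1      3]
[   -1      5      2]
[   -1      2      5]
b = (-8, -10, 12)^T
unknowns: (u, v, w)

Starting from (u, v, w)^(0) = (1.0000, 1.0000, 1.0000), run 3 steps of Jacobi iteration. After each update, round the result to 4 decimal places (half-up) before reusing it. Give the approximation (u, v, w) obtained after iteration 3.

(-3.3422, -3.7387, 3.1253)

Iteration 1:
  u = (-8 - (-1)·1.0000 - (3)·1.0000) / (6) = -1.6667
  v = (-10 - (-1)·1.0000 - (2)·1.0000) / (5) = -2.2000
  w = (12 - (-1)·1.0000 - (2)·1.0000) / (5) = 2.2000
Iteration 2:
  u = (-8 - (-1)·-2.2000 - (3)·2.2000) / (6) = -2.8000
  v = (-10 - (-1)·-1.6667 - (2)·2.2000) / (5) = -3.2133
  w = (12 - (-1)·-1.6667 - (2)·-2.2000) / (5) = 2.9467
Iteration 3:
  u = (-8 - (-1)·-3.2133 - (3)·2.9467) / (6) = -3.3422
  v = (-10 - (-1)·-2.8000 - (2)·2.9467) / (5) = -3.7387
  w = (12 - (-1)·-2.8000 - (2)·-3.2133) / (5) = 3.1253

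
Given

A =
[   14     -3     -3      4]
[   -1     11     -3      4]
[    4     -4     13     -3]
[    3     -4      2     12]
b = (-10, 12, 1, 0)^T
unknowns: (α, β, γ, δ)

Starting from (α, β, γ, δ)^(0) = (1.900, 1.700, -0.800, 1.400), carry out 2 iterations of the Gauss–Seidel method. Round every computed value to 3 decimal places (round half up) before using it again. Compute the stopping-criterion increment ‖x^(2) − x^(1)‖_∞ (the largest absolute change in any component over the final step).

0.900

Iteration 1:
  α = (-10 - (-3)·1.700 - (-3)·-0.800 - (4)·1.400) / (14) = -0.921
  β = (12 - (-1)·-0.921 - (-3)·-0.800 - (4)·1.400) / (11) = 0.280
  γ = (1 - (4)·-0.921 - (-4)·0.280 - (-3)·1.400) / (13) = 0.770
  δ = (0 - (3)·-0.921 - (-4)·0.280 - (2)·0.770) / (12) = 0.195
Iteration 2:
  α = (-10 - (-3)·0.280 - (-3)·0.770 - (4)·0.195) / (14) = -0.545
  β = (12 - (-1)·-0.545 - (-3)·0.770 - (4)·0.195) / (11) = 1.180
  γ = (1 - (4)·-0.545 - (-4)·1.180 - (-3)·0.195) / (13) = 0.653
  δ = (0 - (3)·-0.545 - (-4)·1.180 - (2)·0.653) / (12) = 0.421
Change: (0.376, 0.900, -0.117, 0.226) → max |·| = 0.900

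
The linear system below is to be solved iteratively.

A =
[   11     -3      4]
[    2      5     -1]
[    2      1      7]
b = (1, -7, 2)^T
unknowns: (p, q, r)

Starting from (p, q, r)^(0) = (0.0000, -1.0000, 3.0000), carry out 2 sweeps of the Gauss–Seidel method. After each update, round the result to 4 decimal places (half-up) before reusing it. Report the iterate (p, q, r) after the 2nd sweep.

(-0.2397, -1.1659, 0.5208)

Iteration 1:
  p = (1 - (-3)·-1.0000 - (4)·3.0000) / (11) = -1.2727
  q = (-7 - (2)·-1.2727 - (-1)·3.0000) / (5) = -0.2909
  r = (2 - (2)·-1.2727 - (1)·-0.2909) / (7) = 0.6909
Iteration 2:
  p = (1 - (-3)·-0.2909 - (4)·0.6909) / (11) = -0.2397
  q = (-7 - (2)·-0.2397 - (-1)·0.6909) / (5) = -1.1659
  r = (2 - (2)·-0.2397 - (1)·-1.1659) / (7) = 0.5208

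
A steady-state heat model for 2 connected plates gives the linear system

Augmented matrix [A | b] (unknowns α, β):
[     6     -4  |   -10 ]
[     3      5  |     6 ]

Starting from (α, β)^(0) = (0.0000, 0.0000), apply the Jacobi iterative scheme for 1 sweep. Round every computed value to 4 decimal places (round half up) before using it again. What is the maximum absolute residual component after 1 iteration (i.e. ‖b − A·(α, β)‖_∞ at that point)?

Iteration 1:
  α = (-10 - (-4)·0.0000) / (6) = -1.6667
  β = (6 - (3)·0.0000) / (5) = 1.2000
Residual b − A·x = (4.8002, 5.0001); ∞-norm = 5.0001

5.0001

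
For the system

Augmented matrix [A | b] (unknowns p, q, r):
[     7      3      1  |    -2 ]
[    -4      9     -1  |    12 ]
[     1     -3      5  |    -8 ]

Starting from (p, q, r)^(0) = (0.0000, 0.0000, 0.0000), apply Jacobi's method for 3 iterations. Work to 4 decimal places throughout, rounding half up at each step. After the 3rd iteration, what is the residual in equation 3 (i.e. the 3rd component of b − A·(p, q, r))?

-0.1799

Iteration 1:
  p = (-2 - (3)·0.0000 - (1)·0.0000) / (7) = -0.2857
  q = (12 - (-4)·0.0000 - (-1)·0.0000) / (9) = 1.3333
  r = (-8 - (1)·0.0000 - (-3)·0.0000) / (5) = -1.6000
Iteration 2:
  p = (-2 - (3)·1.3333 - (1)·-1.6000) / (7) = -0.6286
  q = (12 - (-4)·-0.2857 - (-1)·-1.6000) / (9) = 1.0286
  r = (-8 - (1)·-0.2857 - (-3)·1.3333) / (5) = -0.7429
Iteration 3:
  p = (-2 - (3)·1.0286 - (1)·-0.7429) / (7) = -0.6204
  q = (12 - (-4)·-0.6286 - (-1)·-0.7429) / (9) = 0.9714
  r = (-8 - (1)·-0.6286 - (-3)·1.0286) / (5) = -0.8571
Residual b − A·x = (0.2857, -0.0813, -0.1799)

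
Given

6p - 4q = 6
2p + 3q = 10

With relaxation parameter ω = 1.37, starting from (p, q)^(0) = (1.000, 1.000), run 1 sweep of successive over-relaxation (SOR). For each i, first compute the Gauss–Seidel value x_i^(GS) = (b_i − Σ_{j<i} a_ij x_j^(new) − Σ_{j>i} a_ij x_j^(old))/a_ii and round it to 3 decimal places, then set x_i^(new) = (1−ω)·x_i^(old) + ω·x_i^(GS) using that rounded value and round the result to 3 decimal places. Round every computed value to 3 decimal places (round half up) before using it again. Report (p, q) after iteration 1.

(1.914, 2.448)

Iteration 1:
  p: GS value = (6 - (-4)·1.000) / (6) = 1.667;  p ← (1−ω)·1.000 + ω·1.667 = 1.914
  q: GS value = (10 - (2)·1.914) / (3) = 2.057;  q ← (1−ω)·1.000 + ω·2.057 = 2.448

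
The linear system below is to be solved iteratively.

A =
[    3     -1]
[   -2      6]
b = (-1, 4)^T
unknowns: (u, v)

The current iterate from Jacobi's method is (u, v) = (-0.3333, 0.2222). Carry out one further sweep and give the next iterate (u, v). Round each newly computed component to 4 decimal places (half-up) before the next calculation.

(-0.2593, 0.5556)

One sweep:
  u = (-1 - (-1)·0.2222) / (3) = -0.2593
  v = (4 - (-2)·-0.3333) / (6) = 0.5556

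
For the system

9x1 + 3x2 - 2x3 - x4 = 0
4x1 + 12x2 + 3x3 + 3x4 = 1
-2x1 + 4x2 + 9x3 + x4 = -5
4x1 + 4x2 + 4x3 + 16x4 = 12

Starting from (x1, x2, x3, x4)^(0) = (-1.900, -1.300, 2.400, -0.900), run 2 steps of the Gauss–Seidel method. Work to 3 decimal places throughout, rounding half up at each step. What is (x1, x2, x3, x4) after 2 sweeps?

(0.268, -0.175, -0.494, 0.850)

Iteration 1:
  x1 = (0 - (3)·-1.300 - (-2)·2.400 - (-1)·-0.900) / (9) = 0.867
  x2 = (1 - (4)·0.867 - (3)·2.400 - (3)·-0.900) / (12) = -0.581
  x3 = (-5 - (-2)·0.867 - (4)·-0.581 - (1)·-0.900) / (9) = -0.005
  x4 = (12 - (4)·0.867 - (4)·-0.581 - (4)·-0.005) / (16) = 0.680
Iteration 2:
  x1 = (0 - (3)·-0.581 - (-2)·-0.005 - (-1)·0.680) / (9) = 0.268
  x2 = (1 - (4)·0.268 - (3)·-0.005 - (3)·0.680) / (12) = -0.175
  x3 = (-5 - (-2)·0.268 - (4)·-0.175 - (1)·0.680) / (9) = -0.494
  x4 = (12 - (4)·0.268 - (4)·-0.175 - (4)·-0.494) / (16) = 0.850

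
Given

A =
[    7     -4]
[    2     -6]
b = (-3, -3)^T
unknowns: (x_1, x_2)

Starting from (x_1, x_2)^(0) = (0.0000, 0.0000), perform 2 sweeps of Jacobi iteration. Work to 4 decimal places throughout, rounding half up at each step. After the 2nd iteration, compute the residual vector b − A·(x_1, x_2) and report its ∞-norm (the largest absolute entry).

0.5716

Iteration 1:
  x_1 = (-3 - (-4)·0.0000) / (7) = -0.4286
  x_2 = (-3 - (2)·0.0000) / (-6) = 0.5000
Iteration 2:
  x_1 = (-3 - (-4)·0.5000) / (7) = -0.1429
  x_2 = (-3 - (2)·-0.4286) / (-6) = 0.3571
Residual b − A·x = (-0.5713, -0.5716); ∞-norm = 0.5716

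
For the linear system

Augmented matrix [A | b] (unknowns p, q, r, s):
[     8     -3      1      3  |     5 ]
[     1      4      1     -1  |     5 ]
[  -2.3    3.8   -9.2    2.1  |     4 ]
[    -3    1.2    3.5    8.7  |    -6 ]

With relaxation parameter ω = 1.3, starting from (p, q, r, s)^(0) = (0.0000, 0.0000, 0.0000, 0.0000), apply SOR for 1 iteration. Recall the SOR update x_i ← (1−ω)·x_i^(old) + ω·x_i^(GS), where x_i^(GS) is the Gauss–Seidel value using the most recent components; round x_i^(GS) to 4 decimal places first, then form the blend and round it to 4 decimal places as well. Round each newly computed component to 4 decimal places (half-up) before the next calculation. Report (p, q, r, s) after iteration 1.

Iteration 1:
  p: GS value = (5 - (-3)·0.0000 - (1)·0.0000 - (3)·0.0000) / (8) = 0.6250;  p ← (1−ω)·0.0000 + ω·0.6250 = 0.8125
  q: GS value = (5 - (1)·0.8125 - (1)·0.0000 - (-1)·0.0000) / (4) = 1.0469;  q ← (1−ω)·0.0000 + ω·1.0469 = 1.3610
  r: GS value = (4 - (-2.3)·0.8125 - (3.8)·1.3610 - (2.1)·0.0000) / (-9.2) = -0.0758;  r ← (1−ω)·0.0000 + ω·-0.0758 = -0.0985
  s: GS value = (-6 - (-3)·0.8125 - (1.2)·1.3610 - (3.5)·-0.0985) / (8.7) = -0.5576;  s ← (1−ω)·0.0000 + ω·-0.5576 = -0.7249

(0.8125, 1.3610, -0.0985, -0.7249)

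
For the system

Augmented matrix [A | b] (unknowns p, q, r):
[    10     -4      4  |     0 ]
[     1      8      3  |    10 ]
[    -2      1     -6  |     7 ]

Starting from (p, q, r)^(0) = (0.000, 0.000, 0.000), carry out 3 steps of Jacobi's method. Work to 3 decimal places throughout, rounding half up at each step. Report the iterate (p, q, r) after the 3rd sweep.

(1.058, 1.488, -1.208)

Iteration 1:
  p = (0 - (-4)·0.000 - (4)·0.000) / (10) = 0.000
  q = (10 - (1)·0.000 - (3)·0.000) / (8) = 1.250
  r = (7 - (-2)·0.000 - (1)·0.000) / (-6) = -1.167
Iteration 2:
  p = (0 - (-4)·1.250 - (4)·-1.167) / (10) = 0.967
  q = (10 - (1)·0.000 - (3)·-1.167) / (8) = 1.688
  r = (7 - (-2)·0.000 - (1)·1.250) / (-6) = -0.958
Iteration 3:
  p = (0 - (-4)·1.688 - (4)·-0.958) / (10) = 1.058
  q = (10 - (1)·0.967 - (3)·-0.958) / (8) = 1.488
  r = (7 - (-2)·0.967 - (1)·1.688) / (-6) = -1.208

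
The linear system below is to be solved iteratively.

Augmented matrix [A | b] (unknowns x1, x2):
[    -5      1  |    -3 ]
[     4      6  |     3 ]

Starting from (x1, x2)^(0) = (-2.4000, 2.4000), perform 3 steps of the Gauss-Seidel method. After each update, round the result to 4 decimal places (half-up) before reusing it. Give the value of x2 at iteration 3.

0.0827

Iteration 1:
  x1 = (-3 - (1)·2.4000) / (-5) = 1.0800
  x2 = (3 - (4)·1.0800) / (6) = -0.2200
Iteration 2:
  x1 = (-3 - (1)·-0.2200) / (-5) = 0.5560
  x2 = (3 - (4)·0.5560) / (6) = 0.1293
Iteration 3:
  x1 = (-3 - (1)·0.1293) / (-5) = 0.6259
  x2 = (3 - (4)·0.6259) / (6) = 0.0827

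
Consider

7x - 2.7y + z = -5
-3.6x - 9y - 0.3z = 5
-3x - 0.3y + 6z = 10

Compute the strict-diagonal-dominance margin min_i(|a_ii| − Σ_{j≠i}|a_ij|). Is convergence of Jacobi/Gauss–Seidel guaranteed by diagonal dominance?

2.7

row 1: |7| − (2.7+1) = 3.3
row 2: |-9| − (3.6+0.3) = 5.1
row 3: |6| − (3+0.3) = 2.7
minimum over rows = 2.7 → strictly diagonally dominant (convergence guaranteed)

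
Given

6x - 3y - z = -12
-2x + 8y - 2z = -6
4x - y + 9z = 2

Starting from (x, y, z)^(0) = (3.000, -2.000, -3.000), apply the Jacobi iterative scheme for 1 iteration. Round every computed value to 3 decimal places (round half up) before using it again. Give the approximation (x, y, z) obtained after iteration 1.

Iteration 1:
  x = (-12 - (-3)·-2.000 - (-1)·-3.000) / (6) = -3.500
  y = (-6 - (-2)·3.000 - (-2)·-3.000) / (8) = -0.750
  z = (2 - (4)·3.000 - (-1)·-2.000) / (9) = -1.333

(-3.500, -0.750, -1.333)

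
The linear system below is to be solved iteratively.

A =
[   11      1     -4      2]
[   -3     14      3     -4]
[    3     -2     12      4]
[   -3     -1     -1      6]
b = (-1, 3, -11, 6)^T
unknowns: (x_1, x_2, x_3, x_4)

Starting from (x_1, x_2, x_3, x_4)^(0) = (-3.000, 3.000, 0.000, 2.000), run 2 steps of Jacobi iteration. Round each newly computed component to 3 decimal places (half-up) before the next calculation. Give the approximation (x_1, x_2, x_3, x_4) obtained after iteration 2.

Iteration 1:
  x_1 = (-1 - (1)·3.000 - (-4)·0.000 - (2)·2.000) / (11) = -0.727
  x_2 = (3 - (-3)·-3.000 - (3)·0.000 - (-4)·2.000) / (14) = 0.143
  x_3 = (-11 - (3)·-3.000 - (-2)·3.000 - (4)·2.000) / (12) = -0.333
  x_4 = (6 - (-3)·-3.000 - (-1)·3.000 - (-1)·0.000) / (6) = 0.000
Iteration 2:
  x_1 = (-1 - (1)·0.143 - (-4)·-0.333 - (2)·0.000) / (11) = -0.225
  x_2 = (3 - (-3)·-0.727 - (3)·-0.333 - (-4)·0.000) / (14) = 0.130
  x_3 = (-11 - (3)·-0.727 - (-2)·0.143 - (4)·0.000) / (12) = -0.711
  x_4 = (6 - (-3)·-0.727 - (-1)·0.143 - (-1)·-0.333) / (6) = 0.605

(-0.225, 0.130, -0.711, 0.605)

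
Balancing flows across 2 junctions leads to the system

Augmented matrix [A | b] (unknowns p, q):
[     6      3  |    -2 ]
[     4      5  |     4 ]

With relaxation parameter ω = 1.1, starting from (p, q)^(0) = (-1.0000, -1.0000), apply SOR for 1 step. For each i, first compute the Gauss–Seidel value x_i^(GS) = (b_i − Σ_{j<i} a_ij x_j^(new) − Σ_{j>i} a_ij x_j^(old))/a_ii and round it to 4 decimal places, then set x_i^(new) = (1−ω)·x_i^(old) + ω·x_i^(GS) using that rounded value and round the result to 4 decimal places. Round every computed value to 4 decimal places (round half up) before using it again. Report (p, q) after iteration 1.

(0.2834, 0.7306)

Iteration 1:
  p: GS value = (-2 - (3)·-1.0000) / (6) = 0.1667;  p ← (1−ω)·-1.0000 + ω·0.1667 = 0.2834
  q: GS value = (4 - (4)·0.2834) / (5) = 0.5733;  q ← (1−ω)·-1.0000 + ω·0.5733 = 0.7306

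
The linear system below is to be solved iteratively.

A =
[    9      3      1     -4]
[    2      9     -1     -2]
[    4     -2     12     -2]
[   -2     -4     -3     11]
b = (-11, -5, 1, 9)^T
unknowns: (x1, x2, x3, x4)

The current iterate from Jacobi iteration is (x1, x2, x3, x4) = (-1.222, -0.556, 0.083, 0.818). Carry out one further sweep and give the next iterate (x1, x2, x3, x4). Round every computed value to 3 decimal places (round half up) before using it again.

One sweep:
  x1 = (-11 - (3)·-0.556 - (1)·0.083 - (-4)·0.818) / (9) = -0.683
  x2 = (-5 - (2)·-1.222 - (-1)·0.083 - (-2)·0.818) / (9) = -0.093
  x3 = (1 - (4)·-1.222 - (-2)·-0.556 - (-2)·0.818) / (12) = 0.534
  x4 = (9 - (-2)·-1.222 - (-4)·-0.556 - (-3)·0.083) / (11) = 0.416

(-0.683, -0.093, 0.534, 0.416)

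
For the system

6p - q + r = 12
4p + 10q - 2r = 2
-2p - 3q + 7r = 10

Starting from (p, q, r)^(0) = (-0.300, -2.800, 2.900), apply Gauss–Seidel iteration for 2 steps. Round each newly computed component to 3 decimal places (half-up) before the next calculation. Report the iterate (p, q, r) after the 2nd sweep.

Iteration 1:
  p = (12 - (-1)·-2.800 - (1)·2.900) / (6) = 1.050
  q = (2 - (4)·1.050 - (-2)·2.900) / (10) = 0.360
  r = (10 - (-2)·1.050 - (-3)·0.360) / (7) = 1.883
Iteration 2:
  p = (12 - (-1)·0.360 - (1)·1.883) / (6) = 1.746
  q = (2 - (4)·1.746 - (-2)·1.883) / (10) = -0.122
  r = (10 - (-2)·1.746 - (-3)·-0.122) / (7) = 1.875

(1.746, -0.122, 1.875)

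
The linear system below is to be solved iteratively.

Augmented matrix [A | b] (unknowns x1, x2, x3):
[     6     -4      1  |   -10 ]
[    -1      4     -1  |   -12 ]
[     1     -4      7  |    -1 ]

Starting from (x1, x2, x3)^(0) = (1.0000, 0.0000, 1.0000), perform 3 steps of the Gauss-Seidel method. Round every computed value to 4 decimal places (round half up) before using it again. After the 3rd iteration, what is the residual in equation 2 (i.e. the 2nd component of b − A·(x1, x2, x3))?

-0.0553

Iteration 1:
  x1 = (-10 - (-4)·0.0000 - (1)·1.0000) / (6) = -1.8333
  x2 = (-12 - (-1)·-1.8333 - (-1)·1.0000) / (4) = -3.2083
  x3 = (-1 - (1)·-1.8333 - (-4)·-3.2083) / (7) = -1.7143
Iteration 2:
  x1 = (-10 - (-4)·-3.2083 - (1)·-1.7143) / (6) = -3.5198
  x2 = (-12 - (-1)·-3.5198 - (-1)·-1.7143) / (4) = -4.3085
  x3 = (-1 - (1)·-3.5198 - (-4)·-4.3085) / (7) = -2.1020
Iteration 3:
  x1 = (-10 - (-4)·-4.3085 - (1)·-2.1020) / (6) = -4.1887
  x2 = (-12 - (-1)·-4.1887 - (-1)·-2.1020) / (4) = -4.5727
  x3 = (-1 - (1)·-4.1887 - (-4)·-4.5727) / (7) = -2.1574
Residual b − A·x = (-1.0012, -0.0553, -0.0003)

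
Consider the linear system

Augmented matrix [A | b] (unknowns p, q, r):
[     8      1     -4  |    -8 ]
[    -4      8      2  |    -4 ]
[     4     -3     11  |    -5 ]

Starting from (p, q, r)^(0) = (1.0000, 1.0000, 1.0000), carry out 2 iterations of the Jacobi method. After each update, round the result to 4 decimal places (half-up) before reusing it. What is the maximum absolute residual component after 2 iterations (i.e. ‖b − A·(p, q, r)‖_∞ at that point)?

2.9662

Iteration 1:
  p = (-8 - (1)·1.0000 - (-4)·1.0000) / (8) = -0.6250
  q = (-4 - (-4)·1.0000 - (2)·1.0000) / (8) = -0.2500
  r = (-5 - (4)·1.0000 - (-3)·1.0000) / (11) = -0.5455
Iteration 2:
  p = (-8 - (1)·-0.2500 - (-4)·-0.5455) / (8) = -1.2415
  q = (-4 - (-4)·-0.6250 - (2)·-0.5455) / (8) = -0.6761
  r = (-5 - (4)·-0.6250 - (-3)·-0.2500) / (11) = -0.2955
Residual b − A·x = (1.4261, -2.9662, 1.1882); ∞-norm = 2.9662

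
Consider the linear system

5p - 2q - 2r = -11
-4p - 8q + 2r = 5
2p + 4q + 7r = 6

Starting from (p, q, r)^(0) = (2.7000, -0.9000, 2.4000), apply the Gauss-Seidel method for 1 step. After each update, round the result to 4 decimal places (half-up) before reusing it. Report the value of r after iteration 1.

0.8714

Iteration 1:
  p = (-11 - (-2)·-0.9000 - (-2)·2.4000) / (5) = -1.6000
  q = (5 - (-4)·-1.6000 - (2)·2.4000) / (-8) = 0.7750
  r = (6 - (2)·-1.6000 - (4)·0.7750) / (7) = 0.8714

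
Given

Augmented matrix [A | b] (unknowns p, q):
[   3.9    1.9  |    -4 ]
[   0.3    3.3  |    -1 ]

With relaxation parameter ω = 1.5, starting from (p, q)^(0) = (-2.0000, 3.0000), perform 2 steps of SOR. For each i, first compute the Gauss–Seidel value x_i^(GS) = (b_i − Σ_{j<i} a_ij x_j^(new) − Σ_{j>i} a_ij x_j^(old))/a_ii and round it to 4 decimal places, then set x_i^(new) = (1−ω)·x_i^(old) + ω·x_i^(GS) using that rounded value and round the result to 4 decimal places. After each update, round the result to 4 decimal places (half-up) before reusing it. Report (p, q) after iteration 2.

(0.9832, 0.2025)

Iteration 1:
  p: GS value = (-4 - (1.9)·3.0000) / (3.9) = -2.4872;  p ← (1−ω)·-2.0000 + ω·-2.4872 = -2.7308
  q: GS value = (-1 - (0.3)·-2.7308) / (3.3) = -0.0548;  q ← (1−ω)·3.0000 + ω·-0.0548 = -1.5822
Iteration 2:
  p: GS value = (-4 - (1.9)·-1.5822) / (3.9) = -0.2548;  p ← (1−ω)·-2.7308 + ω·-0.2548 = 0.9832
  q: GS value = (-1 - (0.3)·0.9832) / (3.3) = -0.3924;  q ← (1−ω)·-1.5822 + ω·-0.3924 = 0.2025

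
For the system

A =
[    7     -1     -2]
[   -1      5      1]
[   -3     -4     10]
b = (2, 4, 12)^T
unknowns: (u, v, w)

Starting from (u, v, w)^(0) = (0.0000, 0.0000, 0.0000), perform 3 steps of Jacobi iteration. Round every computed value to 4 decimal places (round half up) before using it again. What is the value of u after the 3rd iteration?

Iteration 1:
  u = (2 - (-1)·0.0000 - (-2)·0.0000) / (7) = 0.2857
  v = (4 - (-1)·0.0000 - (1)·0.0000) / (5) = 0.8000
  w = (12 - (-3)·0.0000 - (-4)·0.0000) / (10) = 1.2000
Iteration 2:
  u = (2 - (-1)·0.8000 - (-2)·1.2000) / (7) = 0.7429
  v = (4 - (-1)·0.2857 - (1)·1.2000) / (5) = 0.6171
  w = (12 - (-3)·0.2857 - (-4)·0.8000) / (10) = 1.6057
Iteration 3:
  u = (2 - (-1)·0.6171 - (-2)·1.6057) / (7) = 0.8326
  v = (4 - (-1)·0.7429 - (1)·1.6057) / (5) = 0.6274
  w = (12 - (-3)·0.7429 - (-4)·0.6171) / (10) = 1.6697

0.8326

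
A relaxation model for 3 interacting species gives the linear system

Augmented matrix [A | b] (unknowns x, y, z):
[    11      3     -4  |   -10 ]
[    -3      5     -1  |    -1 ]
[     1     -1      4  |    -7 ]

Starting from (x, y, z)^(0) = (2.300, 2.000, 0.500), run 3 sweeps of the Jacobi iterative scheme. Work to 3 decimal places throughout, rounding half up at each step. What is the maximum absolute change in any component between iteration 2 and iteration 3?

0.971

Iteration 1:
  x = (-10 - (3)·2.000 - (-4)·0.500) / (11) = -1.273
  y = (-1 - (-3)·2.300 - (-1)·0.500) / (5) = 1.280
  z = (-7 - (1)·2.300 - (-1)·2.000) / (4) = -1.825
Iteration 2:
  x = (-10 - (3)·1.280 - (-4)·-1.825) / (11) = -1.922
  y = (-1 - (-3)·-1.273 - (-1)·-1.825) / (5) = -1.329
  z = (-7 - (1)·-1.273 - (-1)·1.280) / (4) = -1.112
Iteration 3:
  x = (-10 - (3)·-1.329 - (-4)·-1.112) / (11) = -0.951
  y = (-1 - (-3)·-1.922 - (-1)·-1.112) / (5) = -1.576
  z = (-7 - (1)·-1.922 - (-1)·-1.329) / (4) = -1.602
Change: (0.971, -0.247, -0.490) → max |·| = 0.971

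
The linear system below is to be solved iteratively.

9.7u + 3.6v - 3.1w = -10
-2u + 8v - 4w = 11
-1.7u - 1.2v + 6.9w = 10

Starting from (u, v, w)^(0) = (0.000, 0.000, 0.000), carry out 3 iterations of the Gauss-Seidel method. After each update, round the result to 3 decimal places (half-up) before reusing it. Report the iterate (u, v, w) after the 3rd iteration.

Iteration 1:
  u = (-10 - (3.6)·0.000 - (-3.1)·0.000) / (9.7) = -1.031
  v = (11 - (-2)·-1.031 - (-4)·0.000) / (8) = 1.117
  w = (10 - (-1.7)·-1.031 - (-1.2)·1.117) / (6.9) = 1.390
Iteration 2:
  u = (-10 - (3.6)·1.117 - (-3.1)·1.390) / (9.7) = -1.001
  v = (11 - (-2)·-1.001 - (-4)·1.390) / (8) = 1.820
  w = (10 - (-1.7)·-1.001 - (-1.2)·1.820) / (6.9) = 1.519
Iteration 3:
  u = (-10 - (3.6)·1.820 - (-3.1)·1.519) / (9.7) = -1.221
  v = (11 - (-2)·-1.221 - (-4)·1.519) / (8) = 1.829
  w = (10 - (-1.7)·-1.221 - (-1.2)·1.829) / (6.9) = 1.467

(-1.221, 1.829, 1.467)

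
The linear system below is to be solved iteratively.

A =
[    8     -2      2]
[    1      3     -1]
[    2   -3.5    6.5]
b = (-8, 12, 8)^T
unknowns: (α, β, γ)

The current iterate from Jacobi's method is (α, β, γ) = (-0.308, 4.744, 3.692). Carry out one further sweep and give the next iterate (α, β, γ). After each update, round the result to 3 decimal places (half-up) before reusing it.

One sweep:
  α = (-8 - (-2)·4.744 - (2)·3.692) / (8) = -0.737
  β = (12 - (1)·-0.308 - (-1)·3.692) / (3) = 5.333
  γ = (8 - (2)·-0.308 - (-3.5)·4.744) / (6.5) = 3.880

(-0.737, 5.333, 3.880)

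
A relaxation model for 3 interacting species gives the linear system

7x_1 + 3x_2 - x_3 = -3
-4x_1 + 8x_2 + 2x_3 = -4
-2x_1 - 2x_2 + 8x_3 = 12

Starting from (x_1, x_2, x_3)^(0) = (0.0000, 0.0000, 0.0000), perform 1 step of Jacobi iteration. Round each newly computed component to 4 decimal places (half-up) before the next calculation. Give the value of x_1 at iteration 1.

-0.4286

Iteration 1:
  x_1 = (-3 - (3)·0.0000 - (-1)·0.0000) / (7) = -0.4286
  x_2 = (-4 - (-4)·0.0000 - (2)·0.0000) / (8) = -0.5000
  x_3 = (12 - (-2)·0.0000 - (-2)·0.0000) / (8) = 1.5000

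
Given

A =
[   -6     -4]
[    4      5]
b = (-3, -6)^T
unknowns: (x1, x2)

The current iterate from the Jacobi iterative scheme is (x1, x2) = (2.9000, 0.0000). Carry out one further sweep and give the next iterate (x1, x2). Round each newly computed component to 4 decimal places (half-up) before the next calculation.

One sweep:
  x1 = (-3 - (-4)·0.0000) / (-6) = 0.5000
  x2 = (-6 - (4)·2.9000) / (5) = -3.5200

(0.5000, -3.5200)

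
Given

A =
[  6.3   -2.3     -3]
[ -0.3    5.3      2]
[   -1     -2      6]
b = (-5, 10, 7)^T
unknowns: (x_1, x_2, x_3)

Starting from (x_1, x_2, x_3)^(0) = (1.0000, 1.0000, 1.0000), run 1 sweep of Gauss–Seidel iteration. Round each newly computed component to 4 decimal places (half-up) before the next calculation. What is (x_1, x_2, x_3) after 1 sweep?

(0.0476, 1.5121, 1.6786)

Iteration 1:
  x_1 = (-5 - (-2.3)·1.0000 - (-3)·1.0000) / (6.3) = 0.0476
  x_2 = (10 - (-0.3)·0.0476 - (2)·1.0000) / (5.3) = 1.5121
  x_3 = (7 - (-1)·0.0476 - (-2)·1.5121) / (6) = 1.6786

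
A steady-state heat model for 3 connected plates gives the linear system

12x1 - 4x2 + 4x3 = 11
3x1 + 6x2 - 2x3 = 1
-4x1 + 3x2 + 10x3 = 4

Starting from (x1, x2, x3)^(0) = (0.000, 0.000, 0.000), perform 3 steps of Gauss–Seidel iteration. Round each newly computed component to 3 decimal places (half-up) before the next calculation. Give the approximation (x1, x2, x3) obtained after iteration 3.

Iteration 1:
  x1 = (11 - (-4)·0.000 - (4)·0.000) / (12) = 0.917
  x2 = (1 - (3)·0.917 - (-2)·0.000) / (6) = -0.292
  x3 = (4 - (-4)·0.917 - (3)·-0.292) / (10) = 0.854
Iteration 2:
  x1 = (11 - (-4)·-0.292 - (4)·0.854) / (12) = 0.535
  x2 = (1 - (3)·0.535 - (-2)·0.854) / (6) = 0.184
  x3 = (4 - (-4)·0.535 - (3)·0.184) / (10) = 0.559
Iteration 3:
  x1 = (11 - (-4)·0.184 - (4)·0.559) / (12) = 0.792
  x2 = (1 - (3)·0.792 - (-2)·0.559) / (6) = -0.043
  x3 = (4 - (-4)·0.792 - (3)·-0.043) / (10) = 0.730

(0.792, -0.043, 0.730)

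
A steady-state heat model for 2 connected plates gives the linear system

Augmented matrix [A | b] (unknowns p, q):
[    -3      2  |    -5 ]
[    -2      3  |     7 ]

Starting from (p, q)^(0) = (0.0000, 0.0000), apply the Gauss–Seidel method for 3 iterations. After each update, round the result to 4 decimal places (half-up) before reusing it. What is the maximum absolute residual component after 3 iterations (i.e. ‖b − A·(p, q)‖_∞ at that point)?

Iteration 1:
  p = (-5 - (2)·0.0000) / (-3) = 1.6667
  q = (7 - (-2)·1.6667) / (3) = 3.4445
Iteration 2:
  p = (-5 - (2)·3.4445) / (-3) = 3.9630
  q = (7 - (-2)·3.9630) / (3) = 4.9753
Iteration 3:
  p = (-5 - (2)·4.9753) / (-3) = 4.9835
  q = (7 - (-2)·4.9835) / (3) = 5.6557
Residual b − A·x = (-1.3609, -0.0001); ∞-norm = 1.3609

1.3609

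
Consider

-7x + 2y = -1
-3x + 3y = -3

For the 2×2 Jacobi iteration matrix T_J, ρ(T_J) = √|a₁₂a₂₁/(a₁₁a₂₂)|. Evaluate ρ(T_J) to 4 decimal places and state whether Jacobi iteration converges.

0.5345

a₁₂a₂₁/(a₁₁a₂₂) = (2)·(-3) / ((-7)·(3)) = 0.285714
ρ = √|0.285714| = √0.285714 = 0.5345
ρ < 1, so Jacobi converges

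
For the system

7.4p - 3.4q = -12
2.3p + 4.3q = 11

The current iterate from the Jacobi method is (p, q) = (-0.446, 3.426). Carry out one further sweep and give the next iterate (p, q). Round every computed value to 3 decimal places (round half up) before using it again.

One sweep:
  p = (-12 - (-3.4)·3.426) / (7.4) = -0.048
  q = (11 - (2.3)·-0.446) / (4.3) = 2.797

(-0.048, 2.797)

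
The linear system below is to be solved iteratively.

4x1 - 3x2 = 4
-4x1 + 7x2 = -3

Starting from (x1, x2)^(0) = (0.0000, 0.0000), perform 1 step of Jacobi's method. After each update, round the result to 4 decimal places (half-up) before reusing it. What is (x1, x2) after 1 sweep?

Iteration 1:
  x1 = (4 - (-3)·0.0000) / (4) = 1.0000
  x2 = (-3 - (-4)·0.0000) / (7) = -0.4286

(1.0000, -0.4286)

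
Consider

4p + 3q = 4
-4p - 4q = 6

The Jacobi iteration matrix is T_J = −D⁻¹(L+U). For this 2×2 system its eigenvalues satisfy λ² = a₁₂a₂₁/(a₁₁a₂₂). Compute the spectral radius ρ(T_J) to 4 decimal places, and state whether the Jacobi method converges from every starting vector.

a₁₂a₂₁/(a₁₁a₂₂) = (3)·(-4) / ((4)·(-4)) = 0.750000
ρ = √|0.750000| = √0.750000 = 0.8660
ρ < 1, so Jacobi converges

0.8660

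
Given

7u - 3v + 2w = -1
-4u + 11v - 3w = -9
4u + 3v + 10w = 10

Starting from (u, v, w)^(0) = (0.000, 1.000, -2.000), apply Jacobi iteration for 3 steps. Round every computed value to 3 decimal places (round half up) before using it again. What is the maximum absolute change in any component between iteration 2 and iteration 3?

0.549

Iteration 1:
  u = (-1 - (-3)·1.000 - (2)·-2.000) / (7) = 0.857
  v = (-9 - (-4)·0.000 - (-3)·-2.000) / (11) = -1.364
  w = (10 - (4)·0.000 - (3)·1.000) / (10) = 0.700
Iteration 2:
  u = (-1 - (-3)·-1.364 - (2)·0.700) / (7) = -0.927
  v = (-9 - (-4)·0.857 - (-3)·0.700) / (11) = -0.316
  w = (10 - (4)·0.857 - (3)·-1.364) / (10) = 1.066
Iteration 3:
  u = (-1 - (-3)·-0.316 - (2)·1.066) / (7) = -0.583
  v = (-9 - (-4)·-0.927 - (-3)·1.066) / (11) = -0.865
  w = (10 - (4)·-0.927 - (3)·-0.316) / (10) = 1.466
Change: (0.344, -0.549, 0.400) → max |·| = 0.549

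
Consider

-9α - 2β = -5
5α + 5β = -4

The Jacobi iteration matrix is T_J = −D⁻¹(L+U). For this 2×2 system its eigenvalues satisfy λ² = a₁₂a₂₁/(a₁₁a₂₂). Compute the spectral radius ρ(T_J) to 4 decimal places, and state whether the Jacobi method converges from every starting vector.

a₁₂a₂₁/(a₁₁a₂₂) = (-2)·(5) / ((-9)·(5)) = 0.222222
ρ = √|0.222222| = √0.222222 = 0.4714
ρ < 1, so Jacobi converges

0.4714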